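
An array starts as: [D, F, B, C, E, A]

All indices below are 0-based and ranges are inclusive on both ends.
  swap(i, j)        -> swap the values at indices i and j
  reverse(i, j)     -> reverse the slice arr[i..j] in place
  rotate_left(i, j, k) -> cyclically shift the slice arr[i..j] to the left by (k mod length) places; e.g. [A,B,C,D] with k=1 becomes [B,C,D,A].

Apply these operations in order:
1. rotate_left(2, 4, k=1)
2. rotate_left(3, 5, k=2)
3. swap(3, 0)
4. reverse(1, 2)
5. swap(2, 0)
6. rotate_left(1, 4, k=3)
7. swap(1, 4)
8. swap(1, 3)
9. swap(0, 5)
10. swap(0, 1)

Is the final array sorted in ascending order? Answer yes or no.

After 1 (rotate_left(2, 4, k=1)): [D, F, C, E, B, A]
After 2 (rotate_left(3, 5, k=2)): [D, F, C, A, E, B]
After 3 (swap(3, 0)): [A, F, C, D, E, B]
After 4 (reverse(1, 2)): [A, C, F, D, E, B]
After 5 (swap(2, 0)): [F, C, A, D, E, B]
After 6 (rotate_left(1, 4, k=3)): [F, E, C, A, D, B]
After 7 (swap(1, 4)): [F, D, C, A, E, B]
After 8 (swap(1, 3)): [F, A, C, D, E, B]
After 9 (swap(0, 5)): [B, A, C, D, E, F]
After 10 (swap(0, 1)): [A, B, C, D, E, F]

Answer: yes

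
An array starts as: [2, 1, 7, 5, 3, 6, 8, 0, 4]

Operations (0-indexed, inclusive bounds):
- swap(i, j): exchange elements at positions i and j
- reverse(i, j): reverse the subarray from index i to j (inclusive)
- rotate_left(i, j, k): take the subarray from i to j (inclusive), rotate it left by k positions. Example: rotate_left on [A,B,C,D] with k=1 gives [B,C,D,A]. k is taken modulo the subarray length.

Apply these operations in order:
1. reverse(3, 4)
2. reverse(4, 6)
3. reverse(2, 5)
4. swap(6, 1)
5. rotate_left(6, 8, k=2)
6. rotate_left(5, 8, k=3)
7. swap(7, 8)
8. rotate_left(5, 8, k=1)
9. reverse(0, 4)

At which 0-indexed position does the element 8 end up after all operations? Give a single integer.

After 1 (reverse(3, 4)): [2, 1, 7, 3, 5, 6, 8, 0, 4]
After 2 (reverse(4, 6)): [2, 1, 7, 3, 8, 6, 5, 0, 4]
After 3 (reverse(2, 5)): [2, 1, 6, 8, 3, 7, 5, 0, 4]
After 4 (swap(6, 1)): [2, 5, 6, 8, 3, 7, 1, 0, 4]
After 5 (rotate_left(6, 8, k=2)): [2, 5, 6, 8, 3, 7, 4, 1, 0]
After 6 (rotate_left(5, 8, k=3)): [2, 5, 6, 8, 3, 0, 7, 4, 1]
After 7 (swap(7, 8)): [2, 5, 6, 8, 3, 0, 7, 1, 4]
After 8 (rotate_left(5, 8, k=1)): [2, 5, 6, 8, 3, 7, 1, 4, 0]
After 9 (reverse(0, 4)): [3, 8, 6, 5, 2, 7, 1, 4, 0]

Answer: 1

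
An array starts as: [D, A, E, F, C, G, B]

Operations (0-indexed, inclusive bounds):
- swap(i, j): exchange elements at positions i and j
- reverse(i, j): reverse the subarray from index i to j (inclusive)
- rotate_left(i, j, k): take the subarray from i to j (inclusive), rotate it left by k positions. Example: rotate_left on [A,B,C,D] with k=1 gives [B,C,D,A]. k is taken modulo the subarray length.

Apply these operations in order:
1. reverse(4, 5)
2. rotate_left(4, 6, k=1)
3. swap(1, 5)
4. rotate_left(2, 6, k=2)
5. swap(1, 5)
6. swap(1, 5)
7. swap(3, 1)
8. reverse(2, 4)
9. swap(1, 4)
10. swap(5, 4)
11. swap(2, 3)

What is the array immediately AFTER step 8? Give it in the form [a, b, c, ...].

Answer: [D, A, G, B, C, E, F]

Derivation:
After 1 (reverse(4, 5)): [D, A, E, F, G, C, B]
After 2 (rotate_left(4, 6, k=1)): [D, A, E, F, C, B, G]
After 3 (swap(1, 5)): [D, B, E, F, C, A, G]
After 4 (rotate_left(2, 6, k=2)): [D, B, C, A, G, E, F]
After 5 (swap(1, 5)): [D, E, C, A, G, B, F]
After 6 (swap(1, 5)): [D, B, C, A, G, E, F]
After 7 (swap(3, 1)): [D, A, C, B, G, E, F]
After 8 (reverse(2, 4)): [D, A, G, B, C, E, F]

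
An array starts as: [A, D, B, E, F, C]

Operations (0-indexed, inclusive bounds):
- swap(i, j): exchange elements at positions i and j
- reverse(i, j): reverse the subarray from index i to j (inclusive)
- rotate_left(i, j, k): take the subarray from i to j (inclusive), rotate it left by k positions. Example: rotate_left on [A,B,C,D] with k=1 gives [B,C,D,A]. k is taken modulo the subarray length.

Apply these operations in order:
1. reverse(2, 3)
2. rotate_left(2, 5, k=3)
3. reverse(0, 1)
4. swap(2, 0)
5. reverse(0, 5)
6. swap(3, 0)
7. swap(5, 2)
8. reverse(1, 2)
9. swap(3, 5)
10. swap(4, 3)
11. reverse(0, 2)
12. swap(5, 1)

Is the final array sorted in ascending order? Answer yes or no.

Answer: no

Derivation:
After 1 (reverse(2, 3)): [A, D, E, B, F, C]
After 2 (rotate_left(2, 5, k=3)): [A, D, C, E, B, F]
After 3 (reverse(0, 1)): [D, A, C, E, B, F]
After 4 (swap(2, 0)): [C, A, D, E, B, F]
After 5 (reverse(0, 5)): [F, B, E, D, A, C]
After 6 (swap(3, 0)): [D, B, E, F, A, C]
After 7 (swap(5, 2)): [D, B, C, F, A, E]
After 8 (reverse(1, 2)): [D, C, B, F, A, E]
After 9 (swap(3, 5)): [D, C, B, E, A, F]
After 10 (swap(4, 3)): [D, C, B, A, E, F]
After 11 (reverse(0, 2)): [B, C, D, A, E, F]
After 12 (swap(5, 1)): [B, F, D, A, E, C]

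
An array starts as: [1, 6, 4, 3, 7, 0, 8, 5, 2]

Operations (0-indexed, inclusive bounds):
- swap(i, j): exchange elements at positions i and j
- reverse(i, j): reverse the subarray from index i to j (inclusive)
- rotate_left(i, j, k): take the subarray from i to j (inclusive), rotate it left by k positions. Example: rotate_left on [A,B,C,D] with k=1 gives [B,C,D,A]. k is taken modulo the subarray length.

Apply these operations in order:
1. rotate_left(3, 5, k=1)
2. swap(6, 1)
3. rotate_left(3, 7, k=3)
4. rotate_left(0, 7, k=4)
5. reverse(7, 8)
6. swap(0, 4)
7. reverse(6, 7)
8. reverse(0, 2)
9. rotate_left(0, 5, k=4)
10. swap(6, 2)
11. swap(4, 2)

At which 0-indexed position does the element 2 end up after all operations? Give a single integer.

After 1 (rotate_left(3, 5, k=1)): [1, 6, 4, 7, 0, 3, 8, 5, 2]
After 2 (swap(6, 1)): [1, 8, 4, 7, 0, 3, 6, 5, 2]
After 3 (rotate_left(3, 7, k=3)): [1, 8, 4, 6, 5, 7, 0, 3, 2]
After 4 (rotate_left(0, 7, k=4)): [5, 7, 0, 3, 1, 8, 4, 6, 2]
After 5 (reverse(7, 8)): [5, 7, 0, 3, 1, 8, 4, 2, 6]
After 6 (swap(0, 4)): [1, 7, 0, 3, 5, 8, 4, 2, 6]
After 7 (reverse(6, 7)): [1, 7, 0, 3, 5, 8, 2, 4, 6]
After 8 (reverse(0, 2)): [0, 7, 1, 3, 5, 8, 2, 4, 6]
After 9 (rotate_left(0, 5, k=4)): [5, 8, 0, 7, 1, 3, 2, 4, 6]
After 10 (swap(6, 2)): [5, 8, 2, 7, 1, 3, 0, 4, 6]
After 11 (swap(4, 2)): [5, 8, 1, 7, 2, 3, 0, 4, 6]

Answer: 4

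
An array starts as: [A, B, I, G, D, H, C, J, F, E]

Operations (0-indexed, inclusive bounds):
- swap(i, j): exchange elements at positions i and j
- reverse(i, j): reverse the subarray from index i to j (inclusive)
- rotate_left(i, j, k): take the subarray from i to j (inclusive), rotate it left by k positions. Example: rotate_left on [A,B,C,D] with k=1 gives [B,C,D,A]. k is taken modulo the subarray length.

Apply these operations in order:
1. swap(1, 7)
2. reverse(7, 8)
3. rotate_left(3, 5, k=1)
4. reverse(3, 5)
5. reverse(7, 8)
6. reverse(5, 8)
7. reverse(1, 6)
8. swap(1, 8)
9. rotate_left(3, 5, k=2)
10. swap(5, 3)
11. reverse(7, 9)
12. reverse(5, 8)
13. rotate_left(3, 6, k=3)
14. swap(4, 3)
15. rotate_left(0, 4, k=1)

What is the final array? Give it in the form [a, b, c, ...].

After 1 (swap(1, 7)): [A, J, I, G, D, H, C, B, F, E]
After 2 (reverse(7, 8)): [A, J, I, G, D, H, C, F, B, E]
After 3 (rotate_left(3, 5, k=1)): [A, J, I, D, H, G, C, F, B, E]
After 4 (reverse(3, 5)): [A, J, I, G, H, D, C, F, B, E]
After 5 (reverse(7, 8)): [A, J, I, G, H, D, C, B, F, E]
After 6 (reverse(5, 8)): [A, J, I, G, H, F, B, C, D, E]
After 7 (reverse(1, 6)): [A, B, F, H, G, I, J, C, D, E]
After 8 (swap(1, 8)): [A, D, F, H, G, I, J, C, B, E]
After 9 (rotate_left(3, 5, k=2)): [A, D, F, I, H, G, J, C, B, E]
After 10 (swap(5, 3)): [A, D, F, G, H, I, J, C, B, E]
After 11 (reverse(7, 9)): [A, D, F, G, H, I, J, E, B, C]
After 12 (reverse(5, 8)): [A, D, F, G, H, B, E, J, I, C]
After 13 (rotate_left(3, 6, k=3)): [A, D, F, E, G, H, B, J, I, C]
After 14 (swap(4, 3)): [A, D, F, G, E, H, B, J, I, C]
After 15 (rotate_left(0, 4, k=1)): [D, F, G, E, A, H, B, J, I, C]

Answer: [D, F, G, E, A, H, B, J, I, C]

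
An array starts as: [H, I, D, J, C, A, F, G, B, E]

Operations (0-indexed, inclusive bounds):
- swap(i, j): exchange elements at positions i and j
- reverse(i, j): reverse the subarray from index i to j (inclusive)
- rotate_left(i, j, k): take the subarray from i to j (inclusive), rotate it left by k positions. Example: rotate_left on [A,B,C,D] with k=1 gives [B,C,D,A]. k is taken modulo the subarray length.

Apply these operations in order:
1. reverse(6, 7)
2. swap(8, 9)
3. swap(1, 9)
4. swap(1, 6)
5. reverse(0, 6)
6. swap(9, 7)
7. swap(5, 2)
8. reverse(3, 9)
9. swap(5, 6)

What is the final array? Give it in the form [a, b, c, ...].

After 1 (reverse(6, 7)): [H, I, D, J, C, A, G, F, B, E]
After 2 (swap(8, 9)): [H, I, D, J, C, A, G, F, E, B]
After 3 (swap(1, 9)): [H, B, D, J, C, A, G, F, E, I]
After 4 (swap(1, 6)): [H, G, D, J, C, A, B, F, E, I]
After 5 (reverse(0, 6)): [B, A, C, J, D, G, H, F, E, I]
After 6 (swap(9, 7)): [B, A, C, J, D, G, H, I, E, F]
After 7 (swap(5, 2)): [B, A, G, J, D, C, H, I, E, F]
After 8 (reverse(3, 9)): [B, A, G, F, E, I, H, C, D, J]
After 9 (swap(5, 6)): [B, A, G, F, E, H, I, C, D, J]

Answer: [B, A, G, F, E, H, I, C, D, J]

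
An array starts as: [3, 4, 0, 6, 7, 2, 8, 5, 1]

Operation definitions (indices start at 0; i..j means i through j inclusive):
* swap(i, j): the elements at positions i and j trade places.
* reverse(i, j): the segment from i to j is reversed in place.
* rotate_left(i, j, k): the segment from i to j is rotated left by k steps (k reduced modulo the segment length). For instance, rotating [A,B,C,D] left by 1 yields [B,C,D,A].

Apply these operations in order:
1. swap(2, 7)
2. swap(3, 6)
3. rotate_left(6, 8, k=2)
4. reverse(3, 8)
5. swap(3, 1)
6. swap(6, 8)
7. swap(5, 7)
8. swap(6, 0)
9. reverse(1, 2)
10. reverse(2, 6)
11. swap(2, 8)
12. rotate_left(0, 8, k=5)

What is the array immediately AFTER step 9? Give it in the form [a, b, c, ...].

Answer: [8, 5, 0, 4, 6, 7, 3, 1, 2]

Derivation:
After 1 (swap(2, 7)): [3, 4, 5, 6, 7, 2, 8, 0, 1]
After 2 (swap(3, 6)): [3, 4, 5, 8, 7, 2, 6, 0, 1]
After 3 (rotate_left(6, 8, k=2)): [3, 4, 5, 8, 7, 2, 1, 6, 0]
After 4 (reverse(3, 8)): [3, 4, 5, 0, 6, 1, 2, 7, 8]
After 5 (swap(3, 1)): [3, 0, 5, 4, 6, 1, 2, 7, 8]
After 6 (swap(6, 8)): [3, 0, 5, 4, 6, 1, 8, 7, 2]
After 7 (swap(5, 7)): [3, 0, 5, 4, 6, 7, 8, 1, 2]
After 8 (swap(6, 0)): [8, 0, 5, 4, 6, 7, 3, 1, 2]
After 9 (reverse(1, 2)): [8, 5, 0, 4, 6, 7, 3, 1, 2]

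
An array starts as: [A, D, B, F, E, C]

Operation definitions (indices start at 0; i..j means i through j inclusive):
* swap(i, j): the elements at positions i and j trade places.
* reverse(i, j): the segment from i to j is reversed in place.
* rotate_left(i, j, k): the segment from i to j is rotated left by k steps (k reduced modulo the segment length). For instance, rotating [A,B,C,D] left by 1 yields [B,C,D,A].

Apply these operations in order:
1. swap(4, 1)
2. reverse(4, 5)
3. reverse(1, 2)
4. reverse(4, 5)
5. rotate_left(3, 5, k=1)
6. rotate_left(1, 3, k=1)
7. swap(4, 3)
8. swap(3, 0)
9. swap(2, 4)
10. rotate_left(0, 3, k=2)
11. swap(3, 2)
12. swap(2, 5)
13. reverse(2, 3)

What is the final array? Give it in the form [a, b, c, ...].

After 1 (swap(4, 1)): [A, E, B, F, D, C]
After 2 (reverse(4, 5)): [A, E, B, F, C, D]
After 3 (reverse(1, 2)): [A, B, E, F, C, D]
After 4 (reverse(4, 5)): [A, B, E, F, D, C]
After 5 (rotate_left(3, 5, k=1)): [A, B, E, D, C, F]
After 6 (rotate_left(1, 3, k=1)): [A, E, D, B, C, F]
After 7 (swap(4, 3)): [A, E, D, C, B, F]
After 8 (swap(3, 0)): [C, E, D, A, B, F]
After 9 (swap(2, 4)): [C, E, B, A, D, F]
After 10 (rotate_left(0, 3, k=2)): [B, A, C, E, D, F]
After 11 (swap(3, 2)): [B, A, E, C, D, F]
After 12 (swap(2, 5)): [B, A, F, C, D, E]
After 13 (reverse(2, 3)): [B, A, C, F, D, E]

Answer: [B, A, C, F, D, E]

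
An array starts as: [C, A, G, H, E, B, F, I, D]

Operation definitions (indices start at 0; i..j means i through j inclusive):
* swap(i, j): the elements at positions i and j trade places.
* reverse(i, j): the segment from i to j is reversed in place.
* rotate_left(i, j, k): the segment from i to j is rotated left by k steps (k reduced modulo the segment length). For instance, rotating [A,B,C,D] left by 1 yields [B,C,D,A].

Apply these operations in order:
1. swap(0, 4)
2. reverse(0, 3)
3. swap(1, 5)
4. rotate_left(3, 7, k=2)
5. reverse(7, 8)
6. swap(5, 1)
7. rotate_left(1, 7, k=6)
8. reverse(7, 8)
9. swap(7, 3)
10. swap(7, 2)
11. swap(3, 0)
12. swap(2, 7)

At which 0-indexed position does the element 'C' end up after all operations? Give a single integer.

Answer: 0

Derivation:
After 1 (swap(0, 4)): [E, A, G, H, C, B, F, I, D]
After 2 (reverse(0, 3)): [H, G, A, E, C, B, F, I, D]
After 3 (swap(1, 5)): [H, B, A, E, C, G, F, I, D]
After 4 (rotate_left(3, 7, k=2)): [H, B, A, G, F, I, E, C, D]
After 5 (reverse(7, 8)): [H, B, A, G, F, I, E, D, C]
After 6 (swap(5, 1)): [H, I, A, G, F, B, E, D, C]
After 7 (rotate_left(1, 7, k=6)): [H, D, I, A, G, F, B, E, C]
After 8 (reverse(7, 8)): [H, D, I, A, G, F, B, C, E]
After 9 (swap(7, 3)): [H, D, I, C, G, F, B, A, E]
After 10 (swap(7, 2)): [H, D, A, C, G, F, B, I, E]
After 11 (swap(3, 0)): [C, D, A, H, G, F, B, I, E]
After 12 (swap(2, 7)): [C, D, I, H, G, F, B, A, E]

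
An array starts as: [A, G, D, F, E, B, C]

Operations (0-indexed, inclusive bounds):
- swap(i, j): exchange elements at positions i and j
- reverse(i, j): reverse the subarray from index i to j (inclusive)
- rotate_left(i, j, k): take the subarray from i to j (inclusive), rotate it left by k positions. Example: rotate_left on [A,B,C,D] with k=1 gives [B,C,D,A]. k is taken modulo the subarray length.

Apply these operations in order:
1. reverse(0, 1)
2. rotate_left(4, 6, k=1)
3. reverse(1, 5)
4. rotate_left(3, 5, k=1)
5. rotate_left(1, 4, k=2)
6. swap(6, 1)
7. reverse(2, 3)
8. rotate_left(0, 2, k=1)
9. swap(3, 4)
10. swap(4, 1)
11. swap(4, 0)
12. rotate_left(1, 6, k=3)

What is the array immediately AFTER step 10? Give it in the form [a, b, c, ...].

Answer: [E, A, G, B, C, F, D]

Derivation:
After 1 (reverse(0, 1)): [G, A, D, F, E, B, C]
After 2 (rotate_left(4, 6, k=1)): [G, A, D, F, B, C, E]
After 3 (reverse(1, 5)): [G, C, B, F, D, A, E]
After 4 (rotate_left(3, 5, k=1)): [G, C, B, D, A, F, E]
After 5 (rotate_left(1, 4, k=2)): [G, D, A, C, B, F, E]
After 6 (swap(6, 1)): [G, E, A, C, B, F, D]
After 7 (reverse(2, 3)): [G, E, C, A, B, F, D]
After 8 (rotate_left(0, 2, k=1)): [E, C, G, A, B, F, D]
After 9 (swap(3, 4)): [E, C, G, B, A, F, D]
After 10 (swap(4, 1)): [E, A, G, B, C, F, D]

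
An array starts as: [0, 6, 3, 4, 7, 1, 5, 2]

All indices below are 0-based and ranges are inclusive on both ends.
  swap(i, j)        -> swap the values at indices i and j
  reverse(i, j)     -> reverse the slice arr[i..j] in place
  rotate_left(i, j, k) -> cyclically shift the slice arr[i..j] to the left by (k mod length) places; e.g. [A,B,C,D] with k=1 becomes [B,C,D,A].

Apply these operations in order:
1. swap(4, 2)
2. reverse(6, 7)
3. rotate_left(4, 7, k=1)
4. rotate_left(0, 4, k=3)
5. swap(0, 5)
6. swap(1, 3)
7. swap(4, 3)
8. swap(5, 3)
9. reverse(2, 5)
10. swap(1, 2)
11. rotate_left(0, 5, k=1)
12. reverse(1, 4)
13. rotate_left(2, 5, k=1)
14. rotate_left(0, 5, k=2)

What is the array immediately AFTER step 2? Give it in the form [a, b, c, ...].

After 1 (swap(4, 2)): [0, 6, 7, 4, 3, 1, 5, 2]
After 2 (reverse(6, 7)): [0, 6, 7, 4, 3, 1, 2, 5]

Answer: [0, 6, 7, 4, 3, 1, 2, 5]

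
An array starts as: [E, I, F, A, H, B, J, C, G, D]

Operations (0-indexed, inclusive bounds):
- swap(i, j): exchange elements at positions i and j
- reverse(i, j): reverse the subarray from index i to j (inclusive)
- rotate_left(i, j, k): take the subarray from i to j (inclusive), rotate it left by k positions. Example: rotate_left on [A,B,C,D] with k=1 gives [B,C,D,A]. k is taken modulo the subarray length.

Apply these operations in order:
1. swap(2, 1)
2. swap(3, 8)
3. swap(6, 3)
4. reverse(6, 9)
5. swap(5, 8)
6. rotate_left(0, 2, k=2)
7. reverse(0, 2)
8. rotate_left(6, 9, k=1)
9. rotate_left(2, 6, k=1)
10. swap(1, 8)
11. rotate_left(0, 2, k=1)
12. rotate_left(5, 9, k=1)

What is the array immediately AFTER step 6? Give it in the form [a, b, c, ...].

Answer: [I, E, F, J, H, C, D, A, B, G]

Derivation:
After 1 (swap(2, 1)): [E, F, I, A, H, B, J, C, G, D]
After 2 (swap(3, 8)): [E, F, I, G, H, B, J, C, A, D]
After 3 (swap(6, 3)): [E, F, I, J, H, B, G, C, A, D]
After 4 (reverse(6, 9)): [E, F, I, J, H, B, D, A, C, G]
After 5 (swap(5, 8)): [E, F, I, J, H, C, D, A, B, G]
After 6 (rotate_left(0, 2, k=2)): [I, E, F, J, H, C, D, A, B, G]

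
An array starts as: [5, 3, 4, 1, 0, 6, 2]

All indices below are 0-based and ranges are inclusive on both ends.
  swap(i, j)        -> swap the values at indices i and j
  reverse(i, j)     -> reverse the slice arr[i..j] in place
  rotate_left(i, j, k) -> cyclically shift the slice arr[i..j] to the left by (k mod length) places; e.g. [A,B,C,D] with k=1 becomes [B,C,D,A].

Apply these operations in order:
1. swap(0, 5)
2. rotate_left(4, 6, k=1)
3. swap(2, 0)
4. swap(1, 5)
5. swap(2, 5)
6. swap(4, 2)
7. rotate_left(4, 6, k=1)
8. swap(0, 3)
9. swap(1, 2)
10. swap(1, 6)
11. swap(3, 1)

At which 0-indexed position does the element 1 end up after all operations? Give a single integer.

Answer: 0

Derivation:
After 1 (swap(0, 5)): [6, 3, 4, 1, 0, 5, 2]
After 2 (rotate_left(4, 6, k=1)): [6, 3, 4, 1, 5, 2, 0]
After 3 (swap(2, 0)): [4, 3, 6, 1, 5, 2, 0]
After 4 (swap(1, 5)): [4, 2, 6, 1, 5, 3, 0]
After 5 (swap(2, 5)): [4, 2, 3, 1, 5, 6, 0]
After 6 (swap(4, 2)): [4, 2, 5, 1, 3, 6, 0]
After 7 (rotate_left(4, 6, k=1)): [4, 2, 5, 1, 6, 0, 3]
After 8 (swap(0, 3)): [1, 2, 5, 4, 6, 0, 3]
After 9 (swap(1, 2)): [1, 5, 2, 4, 6, 0, 3]
After 10 (swap(1, 6)): [1, 3, 2, 4, 6, 0, 5]
After 11 (swap(3, 1)): [1, 4, 2, 3, 6, 0, 5]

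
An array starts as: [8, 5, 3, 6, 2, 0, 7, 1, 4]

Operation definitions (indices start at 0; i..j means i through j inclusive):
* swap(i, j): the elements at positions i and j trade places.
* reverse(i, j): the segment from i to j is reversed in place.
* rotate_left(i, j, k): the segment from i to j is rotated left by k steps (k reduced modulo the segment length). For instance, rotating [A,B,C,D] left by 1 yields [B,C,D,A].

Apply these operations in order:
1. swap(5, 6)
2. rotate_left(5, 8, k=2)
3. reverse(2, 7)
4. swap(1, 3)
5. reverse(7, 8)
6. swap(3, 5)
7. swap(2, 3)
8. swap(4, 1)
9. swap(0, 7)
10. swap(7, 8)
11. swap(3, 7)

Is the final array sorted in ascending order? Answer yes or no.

After 1 (swap(5, 6)): [8, 5, 3, 6, 2, 7, 0, 1, 4]
After 2 (rotate_left(5, 8, k=2)): [8, 5, 3, 6, 2, 1, 4, 7, 0]
After 3 (reverse(2, 7)): [8, 5, 7, 4, 1, 2, 6, 3, 0]
After 4 (swap(1, 3)): [8, 4, 7, 5, 1, 2, 6, 3, 0]
After 5 (reverse(7, 8)): [8, 4, 7, 5, 1, 2, 6, 0, 3]
After 6 (swap(3, 5)): [8, 4, 7, 2, 1, 5, 6, 0, 3]
After 7 (swap(2, 3)): [8, 4, 2, 7, 1, 5, 6, 0, 3]
After 8 (swap(4, 1)): [8, 1, 2, 7, 4, 5, 6, 0, 3]
After 9 (swap(0, 7)): [0, 1, 2, 7, 4, 5, 6, 8, 3]
After 10 (swap(7, 8)): [0, 1, 2, 7, 4, 5, 6, 3, 8]
After 11 (swap(3, 7)): [0, 1, 2, 3, 4, 5, 6, 7, 8]

Answer: yes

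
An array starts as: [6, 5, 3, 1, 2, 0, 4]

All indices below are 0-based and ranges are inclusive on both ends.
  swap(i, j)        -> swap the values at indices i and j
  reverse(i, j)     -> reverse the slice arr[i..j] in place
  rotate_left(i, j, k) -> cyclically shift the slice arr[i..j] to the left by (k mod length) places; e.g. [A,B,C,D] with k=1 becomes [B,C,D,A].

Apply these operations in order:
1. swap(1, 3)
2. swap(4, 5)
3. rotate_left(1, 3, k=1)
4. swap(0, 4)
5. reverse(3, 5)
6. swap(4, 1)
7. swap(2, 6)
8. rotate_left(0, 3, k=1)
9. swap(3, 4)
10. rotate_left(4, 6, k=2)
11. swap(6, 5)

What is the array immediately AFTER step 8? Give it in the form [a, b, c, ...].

Answer: [6, 4, 2, 0, 3, 1, 5]

Derivation:
After 1 (swap(1, 3)): [6, 1, 3, 5, 2, 0, 4]
After 2 (swap(4, 5)): [6, 1, 3, 5, 0, 2, 4]
After 3 (rotate_left(1, 3, k=1)): [6, 3, 5, 1, 0, 2, 4]
After 4 (swap(0, 4)): [0, 3, 5, 1, 6, 2, 4]
After 5 (reverse(3, 5)): [0, 3, 5, 2, 6, 1, 4]
After 6 (swap(4, 1)): [0, 6, 5, 2, 3, 1, 4]
After 7 (swap(2, 6)): [0, 6, 4, 2, 3, 1, 5]
After 8 (rotate_left(0, 3, k=1)): [6, 4, 2, 0, 3, 1, 5]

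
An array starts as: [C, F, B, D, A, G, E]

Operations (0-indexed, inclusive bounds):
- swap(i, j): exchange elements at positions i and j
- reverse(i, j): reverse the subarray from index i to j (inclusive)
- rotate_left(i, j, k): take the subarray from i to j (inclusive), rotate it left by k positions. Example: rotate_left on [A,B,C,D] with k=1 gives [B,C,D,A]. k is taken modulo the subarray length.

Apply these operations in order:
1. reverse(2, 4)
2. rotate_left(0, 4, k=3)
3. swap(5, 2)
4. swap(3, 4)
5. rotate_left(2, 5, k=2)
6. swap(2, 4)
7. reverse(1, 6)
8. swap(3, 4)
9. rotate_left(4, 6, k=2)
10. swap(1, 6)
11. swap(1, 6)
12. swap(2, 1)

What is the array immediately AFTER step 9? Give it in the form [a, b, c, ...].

After 1 (reverse(2, 4)): [C, F, A, D, B, G, E]
After 2 (rotate_left(0, 4, k=3)): [D, B, C, F, A, G, E]
After 3 (swap(5, 2)): [D, B, G, F, A, C, E]
After 4 (swap(3, 4)): [D, B, G, A, F, C, E]
After 5 (rotate_left(2, 5, k=2)): [D, B, F, C, G, A, E]
After 6 (swap(2, 4)): [D, B, G, C, F, A, E]
After 7 (reverse(1, 6)): [D, E, A, F, C, G, B]
After 8 (swap(3, 4)): [D, E, A, C, F, G, B]
After 9 (rotate_left(4, 6, k=2)): [D, E, A, C, B, F, G]

Answer: [D, E, A, C, B, F, G]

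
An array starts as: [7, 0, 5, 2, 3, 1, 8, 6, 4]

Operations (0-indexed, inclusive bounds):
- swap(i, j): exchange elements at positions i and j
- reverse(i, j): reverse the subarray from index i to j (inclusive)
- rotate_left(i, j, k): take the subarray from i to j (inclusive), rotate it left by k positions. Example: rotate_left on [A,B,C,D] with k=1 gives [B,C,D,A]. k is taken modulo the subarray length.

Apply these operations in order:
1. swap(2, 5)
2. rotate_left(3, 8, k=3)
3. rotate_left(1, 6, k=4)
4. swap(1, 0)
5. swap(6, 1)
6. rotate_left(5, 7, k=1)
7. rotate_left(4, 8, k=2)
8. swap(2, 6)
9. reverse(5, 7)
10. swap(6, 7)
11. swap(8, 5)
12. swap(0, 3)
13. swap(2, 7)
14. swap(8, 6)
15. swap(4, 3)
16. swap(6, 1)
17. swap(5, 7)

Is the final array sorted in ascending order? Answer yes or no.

Answer: yes

Derivation:
After 1 (swap(2, 5)): [7, 0, 1, 2, 3, 5, 8, 6, 4]
After 2 (rotate_left(3, 8, k=3)): [7, 0, 1, 8, 6, 4, 2, 3, 5]
After 3 (rotate_left(1, 6, k=4)): [7, 4, 2, 0, 1, 8, 6, 3, 5]
After 4 (swap(1, 0)): [4, 7, 2, 0, 1, 8, 6, 3, 5]
After 5 (swap(6, 1)): [4, 6, 2, 0, 1, 8, 7, 3, 5]
After 6 (rotate_left(5, 7, k=1)): [4, 6, 2, 0, 1, 7, 3, 8, 5]
After 7 (rotate_left(4, 8, k=2)): [4, 6, 2, 0, 3, 8, 5, 1, 7]
After 8 (swap(2, 6)): [4, 6, 5, 0, 3, 8, 2, 1, 7]
After 9 (reverse(5, 7)): [4, 6, 5, 0, 3, 1, 2, 8, 7]
After 10 (swap(6, 7)): [4, 6, 5, 0, 3, 1, 8, 2, 7]
After 11 (swap(8, 5)): [4, 6, 5, 0, 3, 7, 8, 2, 1]
After 12 (swap(0, 3)): [0, 6, 5, 4, 3, 7, 8, 2, 1]
After 13 (swap(2, 7)): [0, 6, 2, 4, 3, 7, 8, 5, 1]
After 14 (swap(8, 6)): [0, 6, 2, 4, 3, 7, 1, 5, 8]
After 15 (swap(4, 3)): [0, 6, 2, 3, 4, 7, 1, 5, 8]
After 16 (swap(6, 1)): [0, 1, 2, 3, 4, 7, 6, 5, 8]
After 17 (swap(5, 7)): [0, 1, 2, 3, 4, 5, 6, 7, 8]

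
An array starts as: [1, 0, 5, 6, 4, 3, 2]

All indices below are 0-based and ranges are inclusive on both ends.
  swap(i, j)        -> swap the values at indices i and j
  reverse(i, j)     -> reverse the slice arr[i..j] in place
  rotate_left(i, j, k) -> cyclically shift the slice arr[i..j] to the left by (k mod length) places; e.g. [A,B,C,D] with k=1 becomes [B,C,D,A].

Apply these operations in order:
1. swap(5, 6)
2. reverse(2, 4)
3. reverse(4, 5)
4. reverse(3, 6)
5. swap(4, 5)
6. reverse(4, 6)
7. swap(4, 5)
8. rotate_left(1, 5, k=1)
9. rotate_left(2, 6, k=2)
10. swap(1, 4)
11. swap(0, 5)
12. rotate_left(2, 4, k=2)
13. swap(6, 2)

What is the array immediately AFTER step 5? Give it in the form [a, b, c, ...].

Answer: [1, 0, 4, 3, 2, 5, 6]

Derivation:
After 1 (swap(5, 6)): [1, 0, 5, 6, 4, 2, 3]
After 2 (reverse(2, 4)): [1, 0, 4, 6, 5, 2, 3]
After 3 (reverse(4, 5)): [1, 0, 4, 6, 2, 5, 3]
After 4 (reverse(3, 6)): [1, 0, 4, 3, 5, 2, 6]
After 5 (swap(4, 5)): [1, 0, 4, 3, 2, 5, 6]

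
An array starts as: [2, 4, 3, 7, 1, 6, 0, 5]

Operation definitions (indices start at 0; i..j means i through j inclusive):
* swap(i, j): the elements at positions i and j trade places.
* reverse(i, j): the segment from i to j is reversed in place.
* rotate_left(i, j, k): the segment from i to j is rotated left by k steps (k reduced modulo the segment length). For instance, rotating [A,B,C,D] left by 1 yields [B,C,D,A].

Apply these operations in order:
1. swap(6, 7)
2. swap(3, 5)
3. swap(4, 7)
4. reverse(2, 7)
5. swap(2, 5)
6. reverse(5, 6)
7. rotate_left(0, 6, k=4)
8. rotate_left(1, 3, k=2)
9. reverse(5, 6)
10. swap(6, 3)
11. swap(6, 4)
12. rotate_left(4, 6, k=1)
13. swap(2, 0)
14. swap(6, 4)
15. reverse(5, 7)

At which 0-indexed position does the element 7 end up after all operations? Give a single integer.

After 1 (swap(6, 7)): [2, 4, 3, 7, 1, 6, 5, 0]
After 2 (swap(3, 5)): [2, 4, 3, 6, 1, 7, 5, 0]
After 3 (swap(4, 7)): [2, 4, 3, 6, 0, 7, 5, 1]
After 4 (reverse(2, 7)): [2, 4, 1, 5, 7, 0, 6, 3]
After 5 (swap(2, 5)): [2, 4, 0, 5, 7, 1, 6, 3]
After 6 (reverse(5, 6)): [2, 4, 0, 5, 7, 6, 1, 3]
After 7 (rotate_left(0, 6, k=4)): [7, 6, 1, 2, 4, 0, 5, 3]
After 8 (rotate_left(1, 3, k=2)): [7, 2, 6, 1, 4, 0, 5, 3]
After 9 (reverse(5, 6)): [7, 2, 6, 1, 4, 5, 0, 3]
After 10 (swap(6, 3)): [7, 2, 6, 0, 4, 5, 1, 3]
After 11 (swap(6, 4)): [7, 2, 6, 0, 1, 5, 4, 3]
After 12 (rotate_left(4, 6, k=1)): [7, 2, 6, 0, 5, 4, 1, 3]
After 13 (swap(2, 0)): [6, 2, 7, 0, 5, 4, 1, 3]
After 14 (swap(6, 4)): [6, 2, 7, 0, 1, 4, 5, 3]
After 15 (reverse(5, 7)): [6, 2, 7, 0, 1, 3, 5, 4]

Answer: 2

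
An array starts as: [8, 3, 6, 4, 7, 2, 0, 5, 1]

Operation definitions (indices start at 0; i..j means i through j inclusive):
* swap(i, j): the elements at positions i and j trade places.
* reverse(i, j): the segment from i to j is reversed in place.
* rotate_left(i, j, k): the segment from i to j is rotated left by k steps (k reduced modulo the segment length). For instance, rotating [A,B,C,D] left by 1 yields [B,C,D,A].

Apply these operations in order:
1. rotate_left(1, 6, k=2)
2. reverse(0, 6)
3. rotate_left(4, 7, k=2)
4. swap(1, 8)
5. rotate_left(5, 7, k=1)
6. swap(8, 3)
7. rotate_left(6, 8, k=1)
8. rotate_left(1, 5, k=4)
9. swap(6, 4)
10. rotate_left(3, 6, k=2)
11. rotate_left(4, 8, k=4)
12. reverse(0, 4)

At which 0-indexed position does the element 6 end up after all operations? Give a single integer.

Answer: 4

Derivation:
After 1 (rotate_left(1, 6, k=2)): [8, 4, 7, 2, 0, 3, 6, 5, 1]
After 2 (reverse(0, 6)): [6, 3, 0, 2, 7, 4, 8, 5, 1]
After 3 (rotate_left(4, 7, k=2)): [6, 3, 0, 2, 8, 5, 7, 4, 1]
After 4 (swap(1, 8)): [6, 1, 0, 2, 8, 5, 7, 4, 3]
After 5 (rotate_left(5, 7, k=1)): [6, 1, 0, 2, 8, 7, 4, 5, 3]
After 6 (swap(8, 3)): [6, 1, 0, 3, 8, 7, 4, 5, 2]
After 7 (rotate_left(6, 8, k=1)): [6, 1, 0, 3, 8, 7, 5, 2, 4]
After 8 (rotate_left(1, 5, k=4)): [6, 7, 1, 0, 3, 8, 5, 2, 4]
After 9 (swap(6, 4)): [6, 7, 1, 0, 5, 8, 3, 2, 4]
After 10 (rotate_left(3, 6, k=2)): [6, 7, 1, 8, 3, 0, 5, 2, 4]
After 11 (rotate_left(4, 8, k=4)): [6, 7, 1, 8, 4, 3, 0, 5, 2]
After 12 (reverse(0, 4)): [4, 8, 1, 7, 6, 3, 0, 5, 2]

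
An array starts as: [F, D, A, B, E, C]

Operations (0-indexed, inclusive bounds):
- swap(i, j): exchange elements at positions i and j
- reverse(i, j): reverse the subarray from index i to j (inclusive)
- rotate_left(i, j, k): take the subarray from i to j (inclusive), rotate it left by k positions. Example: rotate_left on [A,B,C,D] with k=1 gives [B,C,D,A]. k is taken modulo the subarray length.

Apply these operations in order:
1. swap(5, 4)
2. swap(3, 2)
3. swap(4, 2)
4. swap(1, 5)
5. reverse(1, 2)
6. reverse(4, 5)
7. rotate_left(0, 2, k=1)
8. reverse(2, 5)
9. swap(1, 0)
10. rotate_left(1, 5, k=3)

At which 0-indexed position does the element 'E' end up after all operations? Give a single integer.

After 1 (swap(5, 4)): [F, D, A, B, C, E]
After 2 (swap(3, 2)): [F, D, B, A, C, E]
After 3 (swap(4, 2)): [F, D, C, A, B, E]
After 4 (swap(1, 5)): [F, E, C, A, B, D]
After 5 (reverse(1, 2)): [F, C, E, A, B, D]
After 6 (reverse(4, 5)): [F, C, E, A, D, B]
After 7 (rotate_left(0, 2, k=1)): [C, E, F, A, D, B]
After 8 (reverse(2, 5)): [C, E, B, D, A, F]
After 9 (swap(1, 0)): [E, C, B, D, A, F]
After 10 (rotate_left(1, 5, k=3)): [E, A, F, C, B, D]

Answer: 0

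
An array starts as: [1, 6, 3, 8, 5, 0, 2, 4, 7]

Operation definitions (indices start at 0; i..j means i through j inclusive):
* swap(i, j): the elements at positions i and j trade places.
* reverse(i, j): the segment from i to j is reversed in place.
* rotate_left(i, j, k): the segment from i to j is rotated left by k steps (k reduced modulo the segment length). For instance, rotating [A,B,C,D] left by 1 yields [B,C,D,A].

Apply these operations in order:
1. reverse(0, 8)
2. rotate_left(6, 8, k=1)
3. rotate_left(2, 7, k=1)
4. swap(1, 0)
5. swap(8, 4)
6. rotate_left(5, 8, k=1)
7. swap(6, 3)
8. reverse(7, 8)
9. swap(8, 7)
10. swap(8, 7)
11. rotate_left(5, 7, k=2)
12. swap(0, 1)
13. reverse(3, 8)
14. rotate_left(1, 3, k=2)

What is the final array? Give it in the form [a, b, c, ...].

After 1 (reverse(0, 8)): [7, 4, 2, 0, 5, 8, 3, 6, 1]
After 2 (rotate_left(6, 8, k=1)): [7, 4, 2, 0, 5, 8, 6, 1, 3]
After 3 (rotate_left(2, 7, k=1)): [7, 4, 0, 5, 8, 6, 1, 2, 3]
After 4 (swap(1, 0)): [4, 7, 0, 5, 8, 6, 1, 2, 3]
After 5 (swap(8, 4)): [4, 7, 0, 5, 3, 6, 1, 2, 8]
After 6 (rotate_left(5, 8, k=1)): [4, 7, 0, 5, 3, 1, 2, 8, 6]
After 7 (swap(6, 3)): [4, 7, 0, 2, 3, 1, 5, 8, 6]
After 8 (reverse(7, 8)): [4, 7, 0, 2, 3, 1, 5, 6, 8]
After 9 (swap(8, 7)): [4, 7, 0, 2, 3, 1, 5, 8, 6]
After 10 (swap(8, 7)): [4, 7, 0, 2, 3, 1, 5, 6, 8]
After 11 (rotate_left(5, 7, k=2)): [4, 7, 0, 2, 3, 6, 1, 5, 8]
After 12 (swap(0, 1)): [7, 4, 0, 2, 3, 6, 1, 5, 8]
After 13 (reverse(3, 8)): [7, 4, 0, 8, 5, 1, 6, 3, 2]
After 14 (rotate_left(1, 3, k=2)): [7, 8, 4, 0, 5, 1, 6, 3, 2]

Answer: [7, 8, 4, 0, 5, 1, 6, 3, 2]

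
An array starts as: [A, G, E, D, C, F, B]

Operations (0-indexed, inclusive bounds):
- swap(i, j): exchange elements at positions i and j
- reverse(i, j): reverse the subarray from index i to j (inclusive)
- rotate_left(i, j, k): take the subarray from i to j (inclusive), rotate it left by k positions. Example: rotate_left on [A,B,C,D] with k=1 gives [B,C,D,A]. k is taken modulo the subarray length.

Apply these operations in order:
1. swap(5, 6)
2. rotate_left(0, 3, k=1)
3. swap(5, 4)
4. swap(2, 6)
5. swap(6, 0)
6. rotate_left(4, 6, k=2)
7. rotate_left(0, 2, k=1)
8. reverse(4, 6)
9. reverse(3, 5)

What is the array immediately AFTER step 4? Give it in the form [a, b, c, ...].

After 1 (swap(5, 6)): [A, G, E, D, C, B, F]
After 2 (rotate_left(0, 3, k=1)): [G, E, D, A, C, B, F]
After 3 (swap(5, 4)): [G, E, D, A, B, C, F]
After 4 (swap(2, 6)): [G, E, F, A, B, C, D]

Answer: [G, E, F, A, B, C, D]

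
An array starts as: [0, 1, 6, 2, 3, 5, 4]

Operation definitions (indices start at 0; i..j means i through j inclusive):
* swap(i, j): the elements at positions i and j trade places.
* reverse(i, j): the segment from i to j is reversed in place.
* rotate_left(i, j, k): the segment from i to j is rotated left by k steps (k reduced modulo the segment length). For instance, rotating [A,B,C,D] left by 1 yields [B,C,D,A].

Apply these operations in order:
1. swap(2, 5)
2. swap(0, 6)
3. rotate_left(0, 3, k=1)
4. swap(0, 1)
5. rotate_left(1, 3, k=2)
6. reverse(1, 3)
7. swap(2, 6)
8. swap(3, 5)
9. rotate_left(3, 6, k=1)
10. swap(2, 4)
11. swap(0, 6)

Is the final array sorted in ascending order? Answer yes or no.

After 1 (swap(2, 5)): [0, 1, 5, 2, 3, 6, 4]
After 2 (swap(0, 6)): [4, 1, 5, 2, 3, 6, 0]
After 3 (rotate_left(0, 3, k=1)): [1, 5, 2, 4, 3, 6, 0]
After 4 (swap(0, 1)): [5, 1, 2, 4, 3, 6, 0]
After 5 (rotate_left(1, 3, k=2)): [5, 4, 1, 2, 3, 6, 0]
After 6 (reverse(1, 3)): [5, 2, 1, 4, 3, 6, 0]
After 7 (swap(2, 6)): [5, 2, 0, 4, 3, 6, 1]
After 8 (swap(3, 5)): [5, 2, 0, 6, 3, 4, 1]
After 9 (rotate_left(3, 6, k=1)): [5, 2, 0, 3, 4, 1, 6]
After 10 (swap(2, 4)): [5, 2, 4, 3, 0, 1, 6]
After 11 (swap(0, 6)): [6, 2, 4, 3, 0, 1, 5]

Answer: no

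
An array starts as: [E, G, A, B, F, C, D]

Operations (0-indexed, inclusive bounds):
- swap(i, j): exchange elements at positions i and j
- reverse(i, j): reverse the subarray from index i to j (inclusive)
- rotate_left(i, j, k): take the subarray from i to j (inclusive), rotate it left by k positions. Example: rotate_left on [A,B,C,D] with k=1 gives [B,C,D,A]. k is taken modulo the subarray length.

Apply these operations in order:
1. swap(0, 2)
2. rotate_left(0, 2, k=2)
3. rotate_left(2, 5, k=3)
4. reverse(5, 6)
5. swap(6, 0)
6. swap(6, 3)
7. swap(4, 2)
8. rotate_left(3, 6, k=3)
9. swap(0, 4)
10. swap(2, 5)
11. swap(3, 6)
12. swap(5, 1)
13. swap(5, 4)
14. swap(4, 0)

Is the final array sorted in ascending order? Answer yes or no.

Answer: yes

Derivation:
After 1 (swap(0, 2)): [A, G, E, B, F, C, D]
After 2 (rotate_left(0, 2, k=2)): [E, A, G, B, F, C, D]
After 3 (rotate_left(2, 5, k=3)): [E, A, C, G, B, F, D]
After 4 (reverse(5, 6)): [E, A, C, G, B, D, F]
After 5 (swap(6, 0)): [F, A, C, G, B, D, E]
After 6 (swap(6, 3)): [F, A, C, E, B, D, G]
After 7 (swap(4, 2)): [F, A, B, E, C, D, G]
After 8 (rotate_left(3, 6, k=3)): [F, A, B, G, E, C, D]
After 9 (swap(0, 4)): [E, A, B, G, F, C, D]
After 10 (swap(2, 5)): [E, A, C, G, F, B, D]
After 11 (swap(3, 6)): [E, A, C, D, F, B, G]
After 12 (swap(5, 1)): [E, B, C, D, F, A, G]
After 13 (swap(5, 4)): [E, B, C, D, A, F, G]
After 14 (swap(4, 0)): [A, B, C, D, E, F, G]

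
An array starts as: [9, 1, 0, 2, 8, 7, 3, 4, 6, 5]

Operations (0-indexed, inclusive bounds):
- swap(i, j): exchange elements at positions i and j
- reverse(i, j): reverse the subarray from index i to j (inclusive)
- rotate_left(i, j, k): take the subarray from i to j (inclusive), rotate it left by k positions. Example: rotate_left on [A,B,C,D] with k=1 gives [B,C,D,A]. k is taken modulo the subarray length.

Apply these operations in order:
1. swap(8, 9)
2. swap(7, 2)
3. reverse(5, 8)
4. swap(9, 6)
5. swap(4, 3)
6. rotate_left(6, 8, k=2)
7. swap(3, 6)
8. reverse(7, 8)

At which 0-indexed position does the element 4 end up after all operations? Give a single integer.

After 1 (swap(8, 9)): [9, 1, 0, 2, 8, 7, 3, 4, 5, 6]
After 2 (swap(7, 2)): [9, 1, 4, 2, 8, 7, 3, 0, 5, 6]
After 3 (reverse(5, 8)): [9, 1, 4, 2, 8, 5, 0, 3, 7, 6]
After 4 (swap(9, 6)): [9, 1, 4, 2, 8, 5, 6, 3, 7, 0]
After 5 (swap(4, 3)): [9, 1, 4, 8, 2, 5, 6, 3, 7, 0]
After 6 (rotate_left(6, 8, k=2)): [9, 1, 4, 8, 2, 5, 7, 6, 3, 0]
After 7 (swap(3, 6)): [9, 1, 4, 7, 2, 5, 8, 6, 3, 0]
After 8 (reverse(7, 8)): [9, 1, 4, 7, 2, 5, 8, 3, 6, 0]

Answer: 2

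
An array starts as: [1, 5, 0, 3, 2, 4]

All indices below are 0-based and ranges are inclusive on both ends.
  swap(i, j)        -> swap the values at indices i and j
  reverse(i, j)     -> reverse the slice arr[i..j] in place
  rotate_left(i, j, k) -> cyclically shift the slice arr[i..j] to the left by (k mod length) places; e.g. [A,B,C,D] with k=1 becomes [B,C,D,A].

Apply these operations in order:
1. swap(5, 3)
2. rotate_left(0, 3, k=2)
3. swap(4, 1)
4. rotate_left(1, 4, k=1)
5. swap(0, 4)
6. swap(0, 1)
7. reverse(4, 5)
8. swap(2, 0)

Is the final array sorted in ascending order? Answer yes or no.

After 1 (swap(5, 3)): [1, 5, 0, 4, 2, 3]
After 2 (rotate_left(0, 3, k=2)): [0, 4, 1, 5, 2, 3]
After 3 (swap(4, 1)): [0, 2, 1, 5, 4, 3]
After 4 (rotate_left(1, 4, k=1)): [0, 1, 5, 4, 2, 3]
After 5 (swap(0, 4)): [2, 1, 5, 4, 0, 3]
After 6 (swap(0, 1)): [1, 2, 5, 4, 0, 3]
After 7 (reverse(4, 5)): [1, 2, 5, 4, 3, 0]
After 8 (swap(2, 0)): [5, 2, 1, 4, 3, 0]

Answer: no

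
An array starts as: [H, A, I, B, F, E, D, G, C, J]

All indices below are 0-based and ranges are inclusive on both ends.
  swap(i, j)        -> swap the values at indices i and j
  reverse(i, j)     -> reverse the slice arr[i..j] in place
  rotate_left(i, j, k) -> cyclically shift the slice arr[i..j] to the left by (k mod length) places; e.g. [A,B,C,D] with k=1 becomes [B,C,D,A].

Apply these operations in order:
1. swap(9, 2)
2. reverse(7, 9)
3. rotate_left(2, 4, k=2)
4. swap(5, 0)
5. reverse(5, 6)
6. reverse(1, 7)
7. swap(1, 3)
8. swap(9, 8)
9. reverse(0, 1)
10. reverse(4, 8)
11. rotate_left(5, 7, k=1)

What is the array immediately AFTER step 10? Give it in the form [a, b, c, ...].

Answer: [D, E, H, I, G, A, F, J, B, C]

Derivation:
After 1 (swap(9, 2)): [H, A, J, B, F, E, D, G, C, I]
After 2 (reverse(7, 9)): [H, A, J, B, F, E, D, I, C, G]
After 3 (rotate_left(2, 4, k=2)): [H, A, F, J, B, E, D, I, C, G]
After 4 (swap(5, 0)): [E, A, F, J, B, H, D, I, C, G]
After 5 (reverse(5, 6)): [E, A, F, J, B, D, H, I, C, G]
After 6 (reverse(1, 7)): [E, I, H, D, B, J, F, A, C, G]
After 7 (swap(1, 3)): [E, D, H, I, B, J, F, A, C, G]
After 8 (swap(9, 8)): [E, D, H, I, B, J, F, A, G, C]
After 9 (reverse(0, 1)): [D, E, H, I, B, J, F, A, G, C]
After 10 (reverse(4, 8)): [D, E, H, I, G, A, F, J, B, C]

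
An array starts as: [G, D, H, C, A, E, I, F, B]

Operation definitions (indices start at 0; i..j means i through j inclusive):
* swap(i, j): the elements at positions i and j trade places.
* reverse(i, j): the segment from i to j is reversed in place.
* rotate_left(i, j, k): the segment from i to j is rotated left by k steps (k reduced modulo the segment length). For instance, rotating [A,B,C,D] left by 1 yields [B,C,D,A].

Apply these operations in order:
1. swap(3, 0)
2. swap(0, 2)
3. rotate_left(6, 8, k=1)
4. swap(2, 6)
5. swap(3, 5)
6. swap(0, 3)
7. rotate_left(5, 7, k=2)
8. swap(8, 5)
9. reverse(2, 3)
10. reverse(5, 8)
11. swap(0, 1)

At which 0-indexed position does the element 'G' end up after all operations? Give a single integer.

After 1 (swap(3, 0)): [C, D, H, G, A, E, I, F, B]
After 2 (swap(0, 2)): [H, D, C, G, A, E, I, F, B]
After 3 (rotate_left(6, 8, k=1)): [H, D, C, G, A, E, F, B, I]
After 4 (swap(2, 6)): [H, D, F, G, A, E, C, B, I]
After 5 (swap(3, 5)): [H, D, F, E, A, G, C, B, I]
After 6 (swap(0, 3)): [E, D, F, H, A, G, C, B, I]
After 7 (rotate_left(5, 7, k=2)): [E, D, F, H, A, B, G, C, I]
After 8 (swap(8, 5)): [E, D, F, H, A, I, G, C, B]
After 9 (reverse(2, 3)): [E, D, H, F, A, I, G, C, B]
After 10 (reverse(5, 8)): [E, D, H, F, A, B, C, G, I]
After 11 (swap(0, 1)): [D, E, H, F, A, B, C, G, I]

Answer: 7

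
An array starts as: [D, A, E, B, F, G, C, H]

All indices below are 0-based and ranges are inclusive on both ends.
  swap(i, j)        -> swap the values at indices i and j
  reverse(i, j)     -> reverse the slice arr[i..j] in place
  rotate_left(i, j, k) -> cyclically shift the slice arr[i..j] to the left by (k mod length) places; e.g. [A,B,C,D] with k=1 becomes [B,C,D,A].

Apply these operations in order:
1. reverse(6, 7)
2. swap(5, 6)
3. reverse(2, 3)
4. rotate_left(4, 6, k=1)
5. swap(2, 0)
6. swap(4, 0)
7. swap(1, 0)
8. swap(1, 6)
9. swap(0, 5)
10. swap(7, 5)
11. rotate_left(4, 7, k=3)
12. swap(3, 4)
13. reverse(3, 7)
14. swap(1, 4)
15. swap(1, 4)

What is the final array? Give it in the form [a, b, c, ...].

Answer: [G, F, D, H, C, B, E, A]

Derivation:
After 1 (reverse(6, 7)): [D, A, E, B, F, G, H, C]
After 2 (swap(5, 6)): [D, A, E, B, F, H, G, C]
After 3 (reverse(2, 3)): [D, A, B, E, F, H, G, C]
After 4 (rotate_left(4, 6, k=1)): [D, A, B, E, H, G, F, C]
After 5 (swap(2, 0)): [B, A, D, E, H, G, F, C]
After 6 (swap(4, 0)): [H, A, D, E, B, G, F, C]
After 7 (swap(1, 0)): [A, H, D, E, B, G, F, C]
After 8 (swap(1, 6)): [A, F, D, E, B, G, H, C]
After 9 (swap(0, 5)): [G, F, D, E, B, A, H, C]
After 10 (swap(7, 5)): [G, F, D, E, B, C, H, A]
After 11 (rotate_left(4, 7, k=3)): [G, F, D, E, A, B, C, H]
After 12 (swap(3, 4)): [G, F, D, A, E, B, C, H]
After 13 (reverse(3, 7)): [G, F, D, H, C, B, E, A]
After 14 (swap(1, 4)): [G, C, D, H, F, B, E, A]
After 15 (swap(1, 4)): [G, F, D, H, C, B, E, A]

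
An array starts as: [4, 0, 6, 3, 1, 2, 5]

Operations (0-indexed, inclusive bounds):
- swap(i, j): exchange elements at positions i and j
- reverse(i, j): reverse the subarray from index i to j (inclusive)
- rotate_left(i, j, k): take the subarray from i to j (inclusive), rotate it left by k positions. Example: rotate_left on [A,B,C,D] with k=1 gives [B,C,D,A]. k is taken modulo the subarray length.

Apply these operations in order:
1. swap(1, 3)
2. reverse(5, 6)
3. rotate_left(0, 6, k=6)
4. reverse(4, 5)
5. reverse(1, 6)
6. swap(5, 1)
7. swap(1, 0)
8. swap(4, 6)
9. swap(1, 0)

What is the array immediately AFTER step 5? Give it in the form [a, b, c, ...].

After 1 (swap(1, 3)): [4, 3, 6, 0, 1, 2, 5]
After 2 (reverse(5, 6)): [4, 3, 6, 0, 1, 5, 2]
After 3 (rotate_left(0, 6, k=6)): [2, 4, 3, 6, 0, 1, 5]
After 4 (reverse(4, 5)): [2, 4, 3, 6, 1, 0, 5]
After 5 (reverse(1, 6)): [2, 5, 0, 1, 6, 3, 4]

Answer: [2, 5, 0, 1, 6, 3, 4]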